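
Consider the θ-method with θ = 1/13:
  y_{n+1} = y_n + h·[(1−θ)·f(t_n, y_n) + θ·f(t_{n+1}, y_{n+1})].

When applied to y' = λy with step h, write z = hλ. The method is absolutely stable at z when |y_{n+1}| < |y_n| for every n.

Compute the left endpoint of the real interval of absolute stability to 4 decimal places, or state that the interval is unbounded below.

z* = -2.3636.

Test eqn y'=λy, z=hλ:
  y_{n+1} = y_n + z·[12/13·y_n + 1/13·y_{n+1}] ⇒ (1 − 1/13z)y_{n+1} = (1 + 12/13z)y_n
  ⇒ R(z) = (1 + 12/13z)/(1 − 1/13z).

Need |R(x)|<1, x<0.
x=-0.52: |R|=0.5000
R=−1: 1+12/13x = −1+1/13x ⇒ -11/13x=2 ⇒ x=2/(-11/13)=-2.3636
Confirm numerically:
  x=-2.065: |R|=0.78194 <1
  x=-1.896: |R|=0.65467 <1
  x=-1.707: |R|=0.50887 <1
  x=-0.999: |R|=0.07229 <1
  x=-2.801: |R|=1.30447 >1
  x=-2.624: |R|=1.18331 >1
So |R|<1 on (-2.3636, 0).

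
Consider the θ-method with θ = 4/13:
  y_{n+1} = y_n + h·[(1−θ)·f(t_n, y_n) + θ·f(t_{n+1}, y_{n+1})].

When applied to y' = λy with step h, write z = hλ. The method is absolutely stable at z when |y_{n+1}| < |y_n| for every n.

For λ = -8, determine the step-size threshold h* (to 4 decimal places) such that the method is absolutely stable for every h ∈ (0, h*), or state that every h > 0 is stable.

On y'=λy, z=hλ:
  y_{n+1} = y_n + z·[9/13·y_n + 4/13·y_{n+1}] ⇒ (1 − 4/13z)y_{n+1} = (1 + 9/13z)y_n
  Hence R(z) = (1 + 9/13z)/(1 − 4/13z).

Need |R(x)|<1, x<0.
x=-1.02: |R|=0.2237
R=−1: 1+9/13x = −1+4/13x ⇒ -5/13x=2 ⇒ x=2/(-5/13)=-5.2000
Confirm numerically:
  x=-4.429: |R|=0.87450 <1
  x=-3.257: |R|=0.62675 <1
  x=-2.108: |R|=0.27865 <1
  x=-5.508: |R|=1.04396 >1
  x=-5.366: |R|=1.02408 >1
Stable set (-5.2000, 0).

(-5.2000,0); λ=-8 ⇒ h* = (26/5)/8 = 0.6500.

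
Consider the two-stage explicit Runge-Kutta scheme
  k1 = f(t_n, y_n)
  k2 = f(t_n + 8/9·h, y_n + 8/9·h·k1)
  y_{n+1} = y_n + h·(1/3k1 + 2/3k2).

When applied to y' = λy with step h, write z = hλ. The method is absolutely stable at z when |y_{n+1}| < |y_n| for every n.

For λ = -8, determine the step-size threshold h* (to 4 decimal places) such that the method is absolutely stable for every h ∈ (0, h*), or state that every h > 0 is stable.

(-1.6875,0); λ=-8 ⇒ h* = (27/16)/8 = 0.2109.

With y'=λy (z=hλ):
  k1=λy_n ⇒ h·k1=z·y_n;  k2=λ(1+8/9z)y_n ⇒ h·k2=z(1+8/9z)y_n
  y_{n+1}/y_n = 1 + 1/3z + 2/3z(1+8/9z) = 1 + z + 16/27z²
  so R(z) = 1 + z + 16/27z².

Need |R(x)|<1, x<0.
x=-0.65: |R|=0.6004
R=1: x+16/27x²=0 ⇒ x=−27/16=-1.6875; min R=1−1/(4·16/27)=0.5781>−1
Confirm numerically:
  x=-1.662: |R|=0.97489 <1
  x=-1.349: |R|=0.72940 <1
  x=-1.229: |R|=0.66608 <1
  x=-2.059: |R|=1.45329 >1
  x=-1.885: |R|=1.22061 >1
  x=-1.856: |R|=1.18533 >1
Stable set (-1.6875, 0).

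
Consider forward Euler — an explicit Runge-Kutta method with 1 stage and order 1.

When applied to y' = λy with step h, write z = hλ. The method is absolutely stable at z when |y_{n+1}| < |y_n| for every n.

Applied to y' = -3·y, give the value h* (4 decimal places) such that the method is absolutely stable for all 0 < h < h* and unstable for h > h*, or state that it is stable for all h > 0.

Set f=λy, z=hλ:
  order 1, 1-stage ⇒ R(z)=1+z
  (e.g. R(-1.31)=-0.31000, |R|=0.31000)

Need |R(x)|<1, x<0.
x=-1.31: |R|=0.3100
|R(-1.26)|=0.2600 |R(-1.02)|=0.0200 |R(-0.88)|=0.1200
Bisect:
  x_lo=-2.5072 |R|=1.5072  x_hi=-0.1145 |R|=0.8855
  mid=-1.31088 |R|=0.31088 →hi
  mid=-1.90905 |R|=0.90905 →hi
  mid=-2.20814 |R|=1.20814 →lo
  mid=-2.05860 |R|=1.05860 →lo
  mid=-1.98382 |R|=0.98382 →hi
  mid=-2.02121 |R|=1.02121 →lo
  mid=-2.00252 |R|=1.00252 →lo
  ...
  [-2.00003,-1.99989] ⇒ x*=-2.0000
Stable set (-2.0000, 0).

(-2.0000,0); λ=-3 ⇒ h* = 0.6667.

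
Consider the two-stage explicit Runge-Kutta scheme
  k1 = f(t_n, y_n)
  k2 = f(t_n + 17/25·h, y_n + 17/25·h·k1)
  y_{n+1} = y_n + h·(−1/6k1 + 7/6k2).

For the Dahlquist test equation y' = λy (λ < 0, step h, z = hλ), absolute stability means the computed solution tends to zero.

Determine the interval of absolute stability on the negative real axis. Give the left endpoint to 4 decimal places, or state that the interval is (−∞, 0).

On y'=λy, z=hλ:
  k1=λy_n ⇒ h·k1=z·y_n;  k2=λ(1+17/25z)y_n ⇒ h·k2=z(1+17/25z)y_n
  y_{n+1}/y_n = 1 − 1/6z + 7/6z(1+17/25z) = 1 + z + 119/150z²
  R(z) = 1 + z + 119/150z².

Solve |R(x)|<1 on ℝ⁻.
x=-0.49: |R|=0.7005
R=1: x+119/150x²=0 ⇒ x=−150/119=-1.2605; min R=1−1/(4·119/150)=0.6849>−1
Confirm numerically:
  x=-1.222: |R|=0.96267 <1
  x=-1.170: |R|=0.91599 <1
  x=-1.034: |R|=0.81420 <1
  x=-1.603: |R|=1.43556 >1
  x=-1.579: |R|=1.39897 >1
  x=-1.558: |R|=1.36771 >1
Stable set (-1.2605, 0).

(-1.2605, 0).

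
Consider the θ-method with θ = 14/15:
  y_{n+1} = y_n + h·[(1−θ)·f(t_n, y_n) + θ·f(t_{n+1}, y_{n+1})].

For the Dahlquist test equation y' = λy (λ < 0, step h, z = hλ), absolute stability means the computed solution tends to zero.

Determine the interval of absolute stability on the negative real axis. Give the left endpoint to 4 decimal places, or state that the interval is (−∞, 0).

With y'=λy (z=hλ):
  y_{n+1} = y_n + z·[1/15·y_n + 14/15·y_{n+1}] ⇒ (1 − 14/15z)y_{n+1} = (1 + 1/15z)y_n
  R(z) = (1 + 1/15z)/(1 − 14/15z).

Need |R(x)|<1, x<0.
x=-1.59: |R|=0.3599
x=-2: |R|=0.3023
x=-10: |R|=0.0323
x=-100: |R|=0.0601
θ=14/15≥1/2 ⇒ |1+1/15x|<|1−14/15x| ∀x<0 ⇒ stable on all of ℝ⁻.

(−∞, 0) — no finite endpoint.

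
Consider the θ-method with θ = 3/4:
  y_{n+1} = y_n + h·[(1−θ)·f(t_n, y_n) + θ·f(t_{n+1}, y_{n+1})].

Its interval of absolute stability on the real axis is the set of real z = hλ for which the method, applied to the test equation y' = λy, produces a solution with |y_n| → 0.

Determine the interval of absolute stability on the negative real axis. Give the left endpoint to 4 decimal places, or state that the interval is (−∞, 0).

(−∞, 0) — no finite endpoint.

Test eqn y'=λy, z=hλ:
  y_{n+1} = y_n + z·[1/4·y_n + 3/4·y_{n+1}] ⇒ (1 − 3/4z)y_{n+1} = (1 + 1/4z)y_n
  ⇒ R(z) = (1 + 1/4z)/(1 − 3/4z).

Solve |R(x)|<1 on ℝ⁻.
x=-1.7: |R|=0.2527
x=-2: |R|=0.2000
x=-10: |R|=0.1765
x=-100: |R|=0.3158
θ=3/4≥1/2 ⇒ |1+1/4x|<|1−3/4x| ∀x<0 ⇒ stable on all of ℝ⁻.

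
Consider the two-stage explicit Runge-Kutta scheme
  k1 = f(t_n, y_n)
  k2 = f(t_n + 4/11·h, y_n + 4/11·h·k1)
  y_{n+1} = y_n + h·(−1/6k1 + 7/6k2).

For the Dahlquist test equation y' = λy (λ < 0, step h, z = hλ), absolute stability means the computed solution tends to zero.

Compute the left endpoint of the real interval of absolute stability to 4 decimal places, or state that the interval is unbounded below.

On y'=λy, z=hλ:
  k1=λy_n ⇒ h·k1=z·y_n;  k2=λ(1+4/11z)y_n ⇒ h·k2=z(1+4/11z)y_n
  y_{n+1}/y_n = 1 − 1/6z + 7/6z(1+4/11z) = 1 + z + 14/33z²
  ⇒ R(z) = 1 + z + 14/33z².

Find x<0 with |R(x)|<1.
x=-1.04: |R|=0.4189
R=1: x+14/33x²=0 ⇒ x=−33/14=-2.3571; min R=1−1/(4·14/33)=0.4107>−1
Confirm numerically:
  x=-2.256: |R|=0.90320 <1
  x=-2.022: |R|=0.71251 <1
  x=-1.405: |R|=0.43247 <1
  x=-2.681: |R|=1.36835 >1
  x=-2.400: |R|=1.04364 >1
So |R|<1 on (-2.3571, 0).

z* = -2.3571.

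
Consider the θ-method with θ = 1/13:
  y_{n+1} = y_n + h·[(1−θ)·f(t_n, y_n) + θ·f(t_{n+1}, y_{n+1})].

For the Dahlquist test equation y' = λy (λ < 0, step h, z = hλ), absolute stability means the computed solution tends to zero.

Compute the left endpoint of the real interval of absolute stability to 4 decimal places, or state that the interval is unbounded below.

left endpoint -2.3636.

On y'=λy, z=hλ:
  y_{n+1} = y_n + z·[12/13·y_n + 1/13·y_{n+1}] ⇒ (1 − 1/13z)y_{n+1} = (1 + 12/13z)y_n
  Hence R(z) = (1 + 12/13z)/(1 − 1/13z).

Boundary: |R(x)|=1, x<0.
x=-0.74: |R|=0.2999
R=−1: 1+12/13x = −1+1/13x ⇒ -11/13x=2 ⇒ x=2/(-11/13)=-2.3636
Confirm numerically:
  x=-2.230: |R|=0.90348 <1
  x=-2.107: |R|=0.81313 <1
  x=-1.831: |R|=0.60495 <1
  x=-1.294: |R|=0.17686 <1
  x=-2.835: |R|=1.32744 >1
  x=-2.651: |R|=1.20197 >1
  x=-2.412: |R|=1.03452 >1
Stable set (-2.3636, 0).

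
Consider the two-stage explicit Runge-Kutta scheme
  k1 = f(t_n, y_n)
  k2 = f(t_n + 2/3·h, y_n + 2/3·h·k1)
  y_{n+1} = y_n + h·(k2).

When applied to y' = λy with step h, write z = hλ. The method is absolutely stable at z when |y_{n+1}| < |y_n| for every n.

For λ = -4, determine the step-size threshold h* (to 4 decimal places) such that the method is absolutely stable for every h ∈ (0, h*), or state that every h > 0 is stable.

With y'=λy (z=hλ):
  k1=λy_n ⇒ h·k1=z·y_n;  k2=λ(1+2/3z)y_n ⇒ h·k2=z(1+2/3z)y_n
  y_{n+1}/y_n = 1 + z(1+2/3z) = 1 + z + 2/3z²
  so R(z) = 1 + z + 2/3z².

Boundary: |R(x)|=1, x<0.
x=-0.88: |R|=0.6363
R=1: x+2/3x²=0 ⇒ x=−3/2=-1.5000; min R=1−1/(4·2/3)=0.6250>−1
Confirm numerically:
  x=-1.460: |R|=0.96107 <1
  x=-1.077: |R|=0.69629 <1
  x=-0.655: |R|=0.63102 <1
  x=-1.929: |R|=1.55169 >1
  x=-1.891: |R|=1.49292 >1
  x=-1.774: |R|=1.32405 >1
Interval (-1.5000, 0).

(-1.5000,0); λ=-4 ⇒ h* = (3/2)/4 = 0.3750.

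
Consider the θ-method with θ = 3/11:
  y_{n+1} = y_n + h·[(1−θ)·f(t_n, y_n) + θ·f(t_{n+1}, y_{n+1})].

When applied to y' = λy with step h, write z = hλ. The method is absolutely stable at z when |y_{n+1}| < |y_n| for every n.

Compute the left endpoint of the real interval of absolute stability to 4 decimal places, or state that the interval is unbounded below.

On y'=λy, z=hλ:
  y_{n+1} = y_n + z·[8/11·y_n + 3/11·y_{n+1}] ⇒ (1 − 3/11z)y_{n+1} = (1 + 8/11z)y_n
  so R(z) = (1 + 8/11z)/(1 − 3/11z).

Solve |R(x)|<1 on ℝ⁻.
x=-1.02: |R|=0.2020
R=−1: 1+8/11x = −1+3/11x ⇒ -5/11x=2 ⇒ x=2/(-5/11)=-4.4000
Confirm numerically:
  x=-3.553: |R|=0.80447 <1
  x=-2.672: |R|=0.54565 <1
  x=-2.453: |R|=0.46974 <1
  x=-2.006: |R|=0.29663 <1
  x=-4.970: |R|=1.11000 >1
  x=-4.682: |R|=1.05630 >1
So |R|<1 on (-4.4000, 0).

left endpoint -4.4000.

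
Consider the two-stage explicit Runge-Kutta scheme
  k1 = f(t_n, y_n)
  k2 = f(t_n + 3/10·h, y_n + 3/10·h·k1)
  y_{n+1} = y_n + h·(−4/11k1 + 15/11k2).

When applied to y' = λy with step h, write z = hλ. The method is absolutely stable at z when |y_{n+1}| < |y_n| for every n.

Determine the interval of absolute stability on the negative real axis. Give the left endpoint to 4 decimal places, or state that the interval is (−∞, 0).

(-2.4444, 0).

Test eqn y'=λy, z=hλ:
  k1=λy_n ⇒ h·k1=z·y_n;  k2=λ(1+3/10z)y_n ⇒ h·k2=z(1+3/10z)y_n
  y_{n+1}/y_n = 1 − 4/11z + 15/11z(1+3/10z) = 1 + z + 9/22z²
  so R(z) = 1 + z + 9/22z².

Solve |R(x)|<1 on ℝ⁻.
x=-1.46: |R|=0.4120
R=1: x+9/22x²=0 ⇒ x=−22/9=-2.4444; min R=1−1/(4·9/22)=0.3889>−1
Confirm numerically:
  x=-1.730: |R|=0.49437 <1
  x=-1.481: |R|=0.41628 <1
  x=-1.398: |R|=0.40153 <1
  x=-1.045: |R|=0.40174 <1
  x=-2.834: |R|=1.45164 >1
  x=-2.590: |R|=1.15422 >1
So |R|<1 on (-2.4444, 0).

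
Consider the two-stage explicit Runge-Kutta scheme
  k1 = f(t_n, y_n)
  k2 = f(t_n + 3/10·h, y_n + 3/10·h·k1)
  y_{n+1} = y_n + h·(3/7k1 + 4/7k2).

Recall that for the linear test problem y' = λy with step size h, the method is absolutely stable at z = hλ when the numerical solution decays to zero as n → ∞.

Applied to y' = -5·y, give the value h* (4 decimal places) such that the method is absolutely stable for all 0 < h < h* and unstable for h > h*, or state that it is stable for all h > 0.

On y'=λy, z=hλ:
  k1=λy_n ⇒ h·k1=z·y_n;  k2=λ(1+3/10z)y_n ⇒ h·k2=z(1+3/10z)y_n
  y_{n+1}/y_n = 1 + 3/7z + 4/7z(1+3/10z) = 1 + z + 6/35z²
  so R(z) = 1 + z + 6/35z².

Need |R(x)|<1, x<0.
x=-0.69: |R|=0.3916
R=1: x+6/35x²=0 ⇒ x=−35/6=-5.8333; min R=1−1/(4·6/35)=-0.4583>−1
Confirm numerically:
  x=-5.276: |R|=0.49592 <1
  x=-3.712: |R|=0.34990 <1
  x=-2.828: |R|=0.45699 <1
  x=-6.364: |R|=1.57894 >1
  x=-6.063: |R|=1.23871 >1
Interval (-5.8333, 0).

(-5.8333,0); λ=-5 ⇒ h* = (35/6)/5 = 1.1667.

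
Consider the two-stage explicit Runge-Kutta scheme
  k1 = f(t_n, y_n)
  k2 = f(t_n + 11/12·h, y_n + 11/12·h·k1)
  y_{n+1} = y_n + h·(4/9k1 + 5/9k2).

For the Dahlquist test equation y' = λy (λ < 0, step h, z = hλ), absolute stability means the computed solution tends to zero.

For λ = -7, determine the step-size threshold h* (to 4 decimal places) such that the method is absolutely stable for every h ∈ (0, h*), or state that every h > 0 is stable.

On y'=λy, z=hλ:
  k1=λy_n ⇒ h·k1=z·y_n;  k2=λ(1+11/12z)y_n ⇒ h·k2=z(1+11/12z)y_n
  y_{n+1}/y_n = 1 + 4/9z + 5/9z(1+11/12z) = 1 + z + 55/108z²
  so R(z) = 1 + z + 55/108z².

Find x<0 with |R(x)|<1.
x=-1.15: |R|=0.5235
R=1: x+55/108x²=0 ⇒ x=−108/55=-1.9636; min R=1−1/(4·55/108)=0.5091>−1
Confirm numerically:
  x=-1.940: |R|=0.97665 <1
  x=-1.906: |R|=0.94406 <1
  x=-1.477: |R|=0.63396 <1
  x=-0.933: |R|=0.51030 <1
  x=-2.369: |R|=1.48904 >1
  x=-2.311: |R|=1.40881 >1
Interval (-1.9636, 0).

(-1.9636,0); λ=-7 ⇒ h* = (108/55)/7 = 0.2805.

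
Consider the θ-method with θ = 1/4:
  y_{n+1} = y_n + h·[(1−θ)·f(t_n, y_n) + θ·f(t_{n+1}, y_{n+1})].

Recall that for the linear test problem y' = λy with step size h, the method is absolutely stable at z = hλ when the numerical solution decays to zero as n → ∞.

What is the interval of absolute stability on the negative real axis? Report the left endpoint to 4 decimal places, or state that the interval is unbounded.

(-4.0000, 0).

Test eqn y'=λy, z=hλ:
  y_{n+1} = y_n + z·[3/4·y_n + 1/4·y_{n+1}] ⇒ (1 − 1/4z)y_{n+1} = (1 + 3/4z)y_n
  Hence R(z) = (1 + 3/4z)/(1 − 1/4z).

Need |R(x)|<1, x<0.
x=-0.52: |R|=0.5398
R=−1: 1+3/4x = −1+1/4x ⇒ -1/2x=2 ⇒ x=2/(-1/2)=-4.0000
Confirm numerically:
  x=-3.459: |R|=0.85494 <1
  x=-2.814: |R|=0.65189 <1
  x=-2.303: |R|=0.46153 <1
  x=-1.865: |R|=0.27195 <1
  x=-4.497: |R|=1.11698 >1
  x=-4.086: |R|=1.02127 >1
Interval (-4.0000, 0).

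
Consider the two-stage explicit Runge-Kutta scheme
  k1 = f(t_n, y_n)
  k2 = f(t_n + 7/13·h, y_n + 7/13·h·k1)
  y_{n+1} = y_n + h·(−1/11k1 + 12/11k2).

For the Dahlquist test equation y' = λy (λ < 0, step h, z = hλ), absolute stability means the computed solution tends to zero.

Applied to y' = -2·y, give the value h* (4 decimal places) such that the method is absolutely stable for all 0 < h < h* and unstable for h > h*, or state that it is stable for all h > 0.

(-1.7024,0); λ=-2 ⇒ h* = (143/84)/2 = 0.8512.

Set f=λy, z=hλ:
  k1=λy_n ⇒ h·k1=z·y_n;  k2=λ(1+7/13z)y_n ⇒ h·k2=z(1+7/13z)y_n
  y_{n+1}/y_n = 1 − 1/11z + 12/11z(1+7/13z) = 1 + z + 84/143z²
  Hence R(z) = 1 + z + 84/143z².

Find x<0 with |R(x)|<1.
x=-0.42: |R|=0.6836
R=1: x+84/143x²=0 ⇒ x=−143/84=-1.7024; min R=1−1/(4·84/143)=0.5744>−1
Confirm numerically:
  x=-1.659: |R|=0.95772 <1
  x=-1.370: |R|=0.73251 <1
  x=-1.180: |R|=0.63791 <1
  x=-2.300: |R|=1.80741 >1
  x=-2.197: |R|=1.63833 >1
Stable set (-1.7024, 0).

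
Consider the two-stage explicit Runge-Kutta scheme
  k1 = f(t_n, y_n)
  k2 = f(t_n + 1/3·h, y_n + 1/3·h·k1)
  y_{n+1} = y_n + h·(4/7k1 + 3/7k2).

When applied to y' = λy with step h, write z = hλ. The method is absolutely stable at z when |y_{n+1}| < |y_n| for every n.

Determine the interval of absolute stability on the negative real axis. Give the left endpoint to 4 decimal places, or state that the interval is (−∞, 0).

(-7.0000, 0).

Set f=λy, z=hλ:
  k1=λy_n ⇒ h·k1=z·y_n;  k2=λ(1+1/3z)y_n ⇒ h·k2=z(1+1/3z)y_n
  y_{n+1}/y_n = 1 + 4/7z + 3/7z(1+1/3z) = 1 + z + 1/7z²
  so R(z) = 1 + z + 1/7z².

Boundary: |R(x)|=1, x<0.
x=-0.74: |R|=0.3382
R=1: x+1/7x²=0 ⇒ x=−7=-7.0000; min R=1−1/(4·1/7)=-0.7500>−1
Confirm numerically:
  x=-6.598: |R|=0.62109 <1
  x=-5.906: |R|=0.07698 <1
  x=-3.933: |R|=0.72322 <1
  x=-7.325: |R|=1.34009 >1
  x=-7.102: |R|=1.10349 >1
So |R|<1 on (-7.0000, 0).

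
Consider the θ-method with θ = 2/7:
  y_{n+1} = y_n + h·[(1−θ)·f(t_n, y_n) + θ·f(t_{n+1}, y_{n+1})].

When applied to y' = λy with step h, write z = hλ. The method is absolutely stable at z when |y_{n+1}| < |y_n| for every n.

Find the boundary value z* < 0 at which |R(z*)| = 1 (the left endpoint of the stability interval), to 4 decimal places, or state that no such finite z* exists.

z* = -4.6667.

Test eqn y'=λy, z=hλ:
  y_{n+1} = y_n + z·[5/7·y_n + 2/7·y_{n+1}] ⇒ (1 − 2/7z)y_{n+1} = (1 + 5/7z)y_n
  Hence R(z) = (1 + 5/7z)/(1 − 2/7z).

Boundary: |R(x)|=1, x<0.
x=-0.53: |R|=0.5397
R=−1: 1+5/7x = −1+2/7x ⇒ -3/7x=2 ⇒ x=2/(-3/7)=-4.6667
Confirm numerically:
  x=-3.361: |R|=0.71455 <1
  x=-2.869: |R|=0.57662 <1
  x=-2.810: |R|=0.55864 <1
  x=-1.933: |R|=0.24526 <1
  x=-4.878: |R|=1.03784 >1
  x=-4.838: |R|=1.03082 >1
So |R|<1 on (-4.6667, 0).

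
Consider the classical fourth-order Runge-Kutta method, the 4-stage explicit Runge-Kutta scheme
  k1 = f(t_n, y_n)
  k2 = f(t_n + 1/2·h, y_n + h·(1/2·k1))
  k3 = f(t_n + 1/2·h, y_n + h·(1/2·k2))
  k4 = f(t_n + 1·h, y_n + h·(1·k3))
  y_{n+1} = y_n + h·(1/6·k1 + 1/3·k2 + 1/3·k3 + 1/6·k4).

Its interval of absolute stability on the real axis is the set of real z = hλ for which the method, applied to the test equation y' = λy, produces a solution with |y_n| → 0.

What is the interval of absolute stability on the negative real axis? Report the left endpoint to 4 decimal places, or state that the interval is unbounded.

Test eqn y'=λy, z=hλ:
  order 4, 4-stage ⇒ R(z)=1+z+z^2/2+z^3/6+z^4/24
  (e.g. R(-0.84)=0.43476, |R|=0.43476)

Find x<0 with |R(x)|<1.
x=-0.84: |R|=0.4348
|R(-1.8)|=0.2854 |R(-1.62)|=0.2706 |R(-1.53)|=0.2718
Bisect:
  x_lo=-3.4334 |R|=2.5053  x_hi=-0.3297 |R|=0.7192
  mid=-1.88156 |R|=0.30060 →hi
  mid=-2.65750 |R|=0.82381 →hi
  mid=-3.04547 |R|=1.46855 →lo
  mid=-2.85148 |R|=1.10446 →lo
  mid=-2.75449 |R|=0.95454 →hi
  mid=-2.80299 |R|=1.02700 →lo
  mid=-2.77874 |R|=0.99016 →hi
  mid=-2.79086 |R|=1.00843 →lo
  mid=-2.78480 |R|=0.99926 →hi
  mid=-2.78783 |R|=1.00383 →lo
  ...
  [-2.78537,-2.78518] ⇒ x*=-2.7853
Stable set (-2.7853, 0).

(-2.7853, 0).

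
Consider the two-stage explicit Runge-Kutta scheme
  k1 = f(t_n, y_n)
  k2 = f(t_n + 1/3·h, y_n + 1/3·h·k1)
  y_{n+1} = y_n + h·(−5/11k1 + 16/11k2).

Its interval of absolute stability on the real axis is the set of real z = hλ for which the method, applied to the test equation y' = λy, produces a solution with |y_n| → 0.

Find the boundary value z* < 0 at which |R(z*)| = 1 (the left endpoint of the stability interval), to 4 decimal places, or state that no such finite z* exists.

left endpoint -2.0625.

Test eqn y'=λy, z=hλ:
  k1=λy_n ⇒ h·k1=z·y_n;  k2=λ(1+1/3z)y_n ⇒ h·k2=z(1+1/3z)y_n
  y_{n+1}/y_n = 1 − 5/11z + 16/11z(1+1/3z) = 1 + z + 16/33z²
  ⇒ R(z) = 1 + z + 16/33z².

Solve |R(x)|<1 on ℝ⁻.
x=-1.62: |R|=0.6524
R=1: x+16/33x²=0 ⇒ x=−33/16=-2.0625; min R=1−1/(4·16/33)=0.4844>−1
Confirm numerically:
  x=-1.947: |R|=0.89097 <1
  x=-1.941: |R|=0.88566 <1
  x=-1.529: |R|=0.60450 <1
  x=-1.382: |R|=0.54402 <1
  x=-2.588: |R|=1.65939 >1
  x=-2.461: |R|=1.47550 >1
Stable set (-2.0625, 0).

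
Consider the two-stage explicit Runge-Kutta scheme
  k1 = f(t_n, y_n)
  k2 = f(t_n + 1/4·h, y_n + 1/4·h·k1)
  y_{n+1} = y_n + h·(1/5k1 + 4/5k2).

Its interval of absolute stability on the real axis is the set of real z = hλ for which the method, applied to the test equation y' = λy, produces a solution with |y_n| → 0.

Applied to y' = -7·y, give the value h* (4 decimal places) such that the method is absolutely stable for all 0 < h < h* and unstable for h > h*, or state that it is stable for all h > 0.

(-5.0000,0); λ=-7 ⇒ h* = (5)/7 = 0.7143.

Set f=λy, z=hλ:
  k1=λy_n ⇒ h·k1=z·y_n;  k2=λ(1+1/4z)y_n ⇒ h·k2=z(1+1/4z)y_n
  y_{n+1}/y_n = 1 + 1/5z + 4/5z(1+1/4z) = 1 + z + 1/5z²
  R(z) = 1 + z + 1/5z².

Find x<0 with |R(x)|<1.
x=-0.62: |R|=0.4569
R=1: x+1/5x²=0 ⇒ x=−5=-5.0000; min R=1−1/(4·1/5)=-0.2500>−1
Confirm numerically:
  x=-4.852: |R|=0.85638 <1
  x=-3.659: |R|=0.01866 <1
  x=-2.403: |R|=0.24812 <1
  x=-5.470: |R|=1.51418 >1
  x=-5.462: |R|=1.50469 >1
  x=-5.413: |R|=1.44711 >1
So |R|<1 on (-5.0000, 0).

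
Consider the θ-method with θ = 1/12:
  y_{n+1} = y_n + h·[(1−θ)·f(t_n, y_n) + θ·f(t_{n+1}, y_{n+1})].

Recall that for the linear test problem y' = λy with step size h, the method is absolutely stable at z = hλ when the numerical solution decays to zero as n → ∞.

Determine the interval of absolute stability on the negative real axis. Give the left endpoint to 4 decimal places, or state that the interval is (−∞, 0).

z∈(-2.4000,0).

Test eqn y'=λy, z=hλ:
  y_{n+1} = y_n + z·[11/12·y_n + 1/12·y_{n+1}] ⇒ (1 − 1/12z)y_{n+1} = (1 + 11/12z)y_n
  R(z) = (1 + 11/12z)/(1 − 1/12z).

Find x<0 with |R(x)|<1.
x=-1.28: |R|=0.1566
R=−1: 1+11/12x = −1+1/12x ⇒ -5/6x=2 ⇒ x=2/(-5/6)=-2.4000
Confirm numerically:
  x=-2.345: |R|=0.96166 <1
  x=-2.192: |R|=0.85344 <1
  x=-1.552: |R|=0.37426 <1
  x=-0.960: |R|=0.11111 <1
  x=-2.921: |R|=1.34917 >1
  x=-2.851: |R|=1.30368 >1
  x=-2.624: |R|=1.15317 >1
So |R|<1 on (-2.4000, 0).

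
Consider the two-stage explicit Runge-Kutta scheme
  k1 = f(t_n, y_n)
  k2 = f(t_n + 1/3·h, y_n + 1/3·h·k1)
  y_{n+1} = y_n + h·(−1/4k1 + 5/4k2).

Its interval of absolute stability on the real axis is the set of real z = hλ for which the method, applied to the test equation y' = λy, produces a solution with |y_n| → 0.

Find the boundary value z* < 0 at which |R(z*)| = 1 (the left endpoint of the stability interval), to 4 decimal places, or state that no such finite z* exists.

left endpoint -2.4000.

Set f=λy, z=hλ:
  k1=λy_n ⇒ h·k1=z·y_n;  k2=λ(1+1/3z)y_n ⇒ h·k2=z(1+1/3z)y_n
  y_{n+1}/y_n = 1 − 1/4z + 5/4z(1+1/3z) = 1 + z + 5/12z²
  R(z) = 1 + z + 5/12z².

Need |R(x)|<1, x<0.
x=-0.8: |R|=0.4667
R=1: x+5/12x²=0 ⇒ x=−12/5=-2.4000; min R=1−1/(4·5/12)=0.4000>−1
Confirm numerically:
  x=-2.344: |R|=0.94531 <1
  x=-2.196: |R|=0.81334 <1
  x=-1.734: |R|=0.51882 <1
  x=-1.112: |R|=0.40323 <1
  x=-2.854: |R|=1.53988 >1
  x=-2.713: |R|=1.35382 >1
Stable set (-2.4000, 0).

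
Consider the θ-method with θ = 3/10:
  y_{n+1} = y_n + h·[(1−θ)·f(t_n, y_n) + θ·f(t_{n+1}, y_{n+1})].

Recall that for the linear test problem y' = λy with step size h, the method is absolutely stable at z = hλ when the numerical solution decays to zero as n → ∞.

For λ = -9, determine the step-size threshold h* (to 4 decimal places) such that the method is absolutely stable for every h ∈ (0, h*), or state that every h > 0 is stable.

Set f=λy, z=hλ:
  y_{n+1} = y_n + z·[7/10·y_n + 3/10·y_{n+1}] ⇒ (1 − 3/10z)y_{n+1} = (1 + 7/10z)y_n
  so R(z) = (1 + 7/10z)/(1 − 3/10z).

Need |R(x)|<1, x<0.
x=-0.46: |R|=0.5958
R=−1: 1+7/10x = −1+3/10x ⇒ -2/5x=2 ⇒ x=2/(-2/5)=-5.0000
Confirm numerically:
  x=-4.265: |R|=0.87102 <1
  x=-3.709: |R|=0.75557 <1
  x=-3.427: |R|=0.68976 <1
  x=-3.385: |R|=0.67948 <1
  x=-5.340: |R|=1.05227 >1
  x=-5.167: |R|=1.02620 >1
Interval (-5.0000, 0).

(-5.0000,0); λ=-9 ⇒ h* = (5)/9 = 0.5556.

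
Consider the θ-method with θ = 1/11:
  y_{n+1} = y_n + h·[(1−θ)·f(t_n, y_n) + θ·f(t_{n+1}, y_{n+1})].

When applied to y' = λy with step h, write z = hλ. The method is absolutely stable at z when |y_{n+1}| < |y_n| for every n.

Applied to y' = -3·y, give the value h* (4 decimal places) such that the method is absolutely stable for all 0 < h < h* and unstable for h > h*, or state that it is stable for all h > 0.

On y'=λy, z=hλ:
  y_{n+1} = y_n + z·[10/11·y_n + 1/11·y_{n+1}] ⇒ (1 − 1/11z)y_{n+1} = (1 + 10/11z)y_n
  R(z) = (1 + 10/11z)/(1 − 1/11z).

Find x<0 with |R(x)|<1.
x=-1.74: |R|=0.5024
R=−1: 1+10/11x = −1+1/11x ⇒ -9/11x=2 ⇒ x=2/(-9/11)=-2.4444
Confirm numerically:
  x=-2.336: |R|=0.92681 <1
  x=-2.243: |R|=0.86310 <1
  x=-2.032: |R|=0.71516 <1
  x=-1.923: |R|=0.63685 <1
  x=-2.967: |R|=1.33672 >1
  x=-2.660: |R|=1.14202 >1
  x=-2.496: |R|=1.03438 >1
Interval (-2.4444, 0).

(-2.4444,0); λ=-3 ⇒ h* = (22/9)/3 = 0.8148.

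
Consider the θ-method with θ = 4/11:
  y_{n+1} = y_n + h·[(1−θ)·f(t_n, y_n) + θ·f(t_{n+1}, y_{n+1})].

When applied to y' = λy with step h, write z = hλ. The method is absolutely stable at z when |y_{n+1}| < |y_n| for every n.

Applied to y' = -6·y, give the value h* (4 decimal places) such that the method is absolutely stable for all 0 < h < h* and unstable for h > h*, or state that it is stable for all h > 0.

On y'=λy, z=hλ:
  y_{n+1} = y_n + z·[7/11·y_n + 4/11·y_{n+1}] ⇒ (1 − 4/11z)y_{n+1} = (1 + 7/11z)y_n
  so R(z) = (1 + 7/11z)/(1 − 4/11z).

Need |R(x)|<1, x<0.
x=-1.22: |R|=0.1549
R=−1: 1+7/11x = −1+4/11x ⇒ -3/11x=2 ⇒ x=2/(-3/11)=-7.3333
Confirm numerically:
  x=-5.859: |R|=0.87156 <1
  x=-4.394: |R|=0.69142 <1
  x=-3.409: |R|=0.52212 <1
  x=-7.914: |R|=1.04084 >1
  x=-7.698: |R|=1.02618 >1
  x=-7.663: |R|=1.02374 >1
Stable set (-7.3333, 0).

(-7.3333,0); λ=-6 ⇒ h* = (22/3)/6 = 1.2222.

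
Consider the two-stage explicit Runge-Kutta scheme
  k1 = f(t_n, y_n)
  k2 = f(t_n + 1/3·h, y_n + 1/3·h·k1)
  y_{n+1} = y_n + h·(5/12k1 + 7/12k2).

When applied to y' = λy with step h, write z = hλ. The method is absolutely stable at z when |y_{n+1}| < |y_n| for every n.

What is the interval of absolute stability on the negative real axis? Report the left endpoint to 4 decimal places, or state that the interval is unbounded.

z∈(-5.1429,0).

Set f=λy, z=hλ:
  k1=λy_n ⇒ h·k1=z·y_n;  k2=λ(1+1/3z)y_n ⇒ h·k2=z(1+1/3z)y_n
  y_{n+1}/y_n = 1 + 5/12z + 7/12z(1+1/3z) = 1 + z + 7/36z²
  so R(z) = 1 + z + 7/36z².

Find x<0 with |R(x)|<1.
x=-1.18: |R|=0.0907
R=1: x+7/36x²=0 ⇒ x=−36/7=-5.1429; min R=1−1/(4·7/36)=-0.2857>−1
Confirm numerically:
  x=-5.012: |R|=0.87247 <1
  x=-4.344: |R|=0.32523 <1
  x=-3.273: |R|=0.19001 <1
  x=-2.481: |R|=0.28412 <1
  x=-5.691: |R|=1.60657 >1
  x=-5.338: |R|=1.20255 >1
  x=-5.261: |R|=1.12086 >1
Stable set (-5.1429, 0).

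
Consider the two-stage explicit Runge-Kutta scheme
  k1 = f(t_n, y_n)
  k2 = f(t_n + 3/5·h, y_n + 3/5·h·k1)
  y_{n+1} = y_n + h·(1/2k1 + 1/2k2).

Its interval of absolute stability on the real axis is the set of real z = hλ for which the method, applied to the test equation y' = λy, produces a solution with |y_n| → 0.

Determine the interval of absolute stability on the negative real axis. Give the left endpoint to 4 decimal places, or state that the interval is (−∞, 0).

On y'=λy, z=hλ:
  k1=λy_n ⇒ h·k1=z·y_n;  k2=λ(1+3/5z)y_n ⇒ h·k2=z(1+3/5z)y_n
  y_{n+1}/y_n = 1 + 1/2z + 1/2z(1+3/5z) = 1 + z + 3/10z²
  so R(z) = 1 + z + 3/10z².

Solve |R(x)|<1 on ℝ⁻.
x=-1.65: |R|=0.1667
R=1: x+3/10x²=0 ⇒ x=−10/3=-3.3333; min R=1−1/(4·3/10)=0.1667>−1
Confirm numerically:
  x=-2.732: |R|=0.50715 <1
  x=-2.571: |R|=0.41201 <1
  x=-2.420: |R|=0.33692 <1
  x=-1.722: |R|=0.16759 <1
  x=-3.820: |R|=1.55772 >1
  x=-3.595: |R|=1.28221 >1
  x=-3.407: |R|=1.07529 >1
Interval (-3.3333, 0).

z∈(-3.3333,0).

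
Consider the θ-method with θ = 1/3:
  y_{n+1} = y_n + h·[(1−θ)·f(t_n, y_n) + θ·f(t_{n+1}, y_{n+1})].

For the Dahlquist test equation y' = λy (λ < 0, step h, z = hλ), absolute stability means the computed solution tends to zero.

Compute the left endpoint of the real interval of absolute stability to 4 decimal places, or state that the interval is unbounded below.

Test eqn y'=λy, z=hλ:
  y_{n+1} = y_n + z·[2/3·y_n + 1/3·y_{n+1}] ⇒ (1 − 1/3z)y_{n+1} = (1 + 2/3z)y_n
  R(z) = (1 + 2/3z)/(1 − 1/3z).

Solve |R(x)|<1 on ℝ⁻.
x=-1.09: |R|=0.2005
R=−1: 1+2/3x = −1+1/3x ⇒ -1/3x=2 ⇒ x=2/(-1/3)=-6.0000
Confirm numerically:
  x=-4.651: |R|=0.82368 <1
  x=-3.840: |R|=0.68421 <1
  x=-2.444: |R|=0.34680 <1
  x=-6.270: |R|=1.02913 >1
  x=-6.087: |R|=1.00957 >1
So |R|<1 on (-6.0000, 0).

z* = -6.0000.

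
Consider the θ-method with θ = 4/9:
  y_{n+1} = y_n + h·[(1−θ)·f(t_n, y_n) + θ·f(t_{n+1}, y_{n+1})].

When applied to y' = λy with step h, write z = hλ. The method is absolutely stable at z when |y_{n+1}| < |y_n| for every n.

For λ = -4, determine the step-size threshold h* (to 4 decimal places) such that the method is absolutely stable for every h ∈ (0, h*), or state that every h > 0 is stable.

(-18.0000,0); λ=-4 ⇒ h* = (18)/4 = 4.5000.

Test eqn y'=λy, z=hλ:
  y_{n+1} = y_n + z·[5/9·y_n + 4/9·y_{n+1}] ⇒ (1 − 4/9z)y_{n+1} = (1 + 5/9z)y_n
  Hence R(z) = (1 + 5/9z)/(1 − 4/9z).

Find x<0 with |R(x)|<1.
x=-0.73: |R|=0.4488
R=−1: 1+5/9x = −1+4/9x ⇒ -1/9x=2 ⇒ x=2/(-1/9)=-18.0000
Confirm numerically:
  x=-17.571: |R|=0.99459 <1
  x=-15.548: |R|=0.96556 <1
  x=-11.562: |R|=0.88347 <1
  x=-11.016: |R|=0.86839 <1
  x=-18.398: |R|=1.00482 >1
  x=-18.145: |R|=1.00178 >1
Stable set (-18.0000, 0).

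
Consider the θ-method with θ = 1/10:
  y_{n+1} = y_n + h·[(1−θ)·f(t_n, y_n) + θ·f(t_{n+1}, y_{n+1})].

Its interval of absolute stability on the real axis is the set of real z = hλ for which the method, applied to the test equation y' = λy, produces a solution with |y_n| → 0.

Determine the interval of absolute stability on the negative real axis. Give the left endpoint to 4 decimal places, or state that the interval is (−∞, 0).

z∈(-2.5000,0).

With y'=λy (z=hλ):
  y_{n+1} = y_n + z·[9/10·y_n + 1/10·y_{n+1}] ⇒ (1 − 1/10z)y_{n+1} = (1 + 9/10z)y_n
  ⇒ R(z) = (1 + 9/10z)/(1 − 1/10z).

Boundary: |R(x)|=1, x<0.
x=-0.66: |R|=0.3809
R=−1: 1+9/10x = −1+1/10x ⇒ -4/5x=2 ⇒ x=2/(-4/5)=-2.5000
Confirm numerically:
  x=-2.454: |R|=0.97045 <1
  x=-1.878: |R|=0.58107 <1
  x=-1.757: |R|=0.49443 <1
  x=-1.571: |R|=0.35770 <1
  x=-2.927: |R|=1.26425 >1
  x=-2.862: |R|=1.22516 >1
Stable set (-2.5000, 0).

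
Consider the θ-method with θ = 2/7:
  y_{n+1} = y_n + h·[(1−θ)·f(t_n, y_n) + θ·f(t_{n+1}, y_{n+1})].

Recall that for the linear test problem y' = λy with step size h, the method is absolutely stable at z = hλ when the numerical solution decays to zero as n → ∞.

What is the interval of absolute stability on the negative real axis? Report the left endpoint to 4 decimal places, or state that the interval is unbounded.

With y'=λy (z=hλ):
  y_{n+1} = y_n + z·[5/7·y_n + 2/7·y_{n+1}] ⇒ (1 − 2/7z)y_{n+1} = (1 + 5/7z)y_n
  Hence R(z) = (1 + 5/7z)/(1 − 2/7z).

Need |R(x)|<1, x<0.
x=-0.36: |R|=0.6736
R=−1: 1+5/7x = −1+2/7x ⇒ -3/7x=2 ⇒ x=2/(-3/7)=-4.6667
Confirm numerically:
  x=-4.219: |R|=0.91301 <1
  x=-2.654: |R|=0.50942 <1
  x=-2.243: |R|=0.36697 <1
  x=-1.887: |R|=0.22601 <1
  x=-5.231: |R|=1.09695 >1
  x=-4.947: |R|=1.04978 >1
Interval (-4.6667, 0).

z∈(-4.6667,0).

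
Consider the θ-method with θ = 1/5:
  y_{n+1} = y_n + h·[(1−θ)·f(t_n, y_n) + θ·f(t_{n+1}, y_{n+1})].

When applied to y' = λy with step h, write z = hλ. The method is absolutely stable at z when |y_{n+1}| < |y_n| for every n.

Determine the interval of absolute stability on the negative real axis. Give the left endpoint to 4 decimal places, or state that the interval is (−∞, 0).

On y'=λy, z=hλ:
  y_{n+1} = y_n + z·[4/5·y_n + 1/5·y_{n+1}] ⇒ (1 − 1/5z)y_{n+1} = (1 + 4/5z)y_n
  Hence R(z) = (1 + 4/5z)/(1 − 1/5z).

Solve |R(x)|<1 on ℝ⁻.
x=-1.57: |R|=0.1948
R=−1: 1+4/5x = −1+1/5x ⇒ -3/5x=2 ⇒ x=2/(-3/5)=-3.3333
Confirm numerically:
  x=-2.831: |R|=0.80756 <1
  x=-1.827: |R|=0.33807 <1
  x=-1.598: |R|=0.21097 <1
  x=-1.571: |R|=0.19540 <1
  x=-3.687: |R|=1.12214 >1
  x=-3.435: |R|=1.03616 >1
Interval (-3.3333, 0).

z∈(-3.3333,0).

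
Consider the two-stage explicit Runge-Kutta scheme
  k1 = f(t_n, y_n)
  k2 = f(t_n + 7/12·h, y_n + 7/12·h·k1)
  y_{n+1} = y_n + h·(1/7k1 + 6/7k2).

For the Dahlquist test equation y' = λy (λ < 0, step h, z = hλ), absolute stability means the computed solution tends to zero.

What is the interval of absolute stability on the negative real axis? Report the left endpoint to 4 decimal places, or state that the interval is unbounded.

(-2.0000, 0).

On y'=λy, z=hλ:
  k1=λy_n ⇒ h·k1=z·y_n;  k2=λ(1+7/12z)y_n ⇒ h·k2=z(1+7/12z)y_n
  y_{n+1}/y_n = 1 + 1/7z + 6/7z(1+7/12z) = 1 + z + 1/2z²
  so R(z) = 1 + z + 1/2z².

Boundary: |R(x)|=1, x<0.
x=-0.46: |R|=0.6458
R=1: x+1/2x²=0 ⇒ x=−2=-2.0000; min R=1−1/(4·1/2)=0.5000>−1
Confirm numerically:
  x=-1.716: |R|=0.75633 <1
  x=-1.173: |R|=0.51496 <1
  x=-0.884: |R|=0.50673 <1
  x=-2.129: |R|=1.13732 >1
  x=-2.116: |R|=1.12273 >1
Stable set (-2.0000, 0).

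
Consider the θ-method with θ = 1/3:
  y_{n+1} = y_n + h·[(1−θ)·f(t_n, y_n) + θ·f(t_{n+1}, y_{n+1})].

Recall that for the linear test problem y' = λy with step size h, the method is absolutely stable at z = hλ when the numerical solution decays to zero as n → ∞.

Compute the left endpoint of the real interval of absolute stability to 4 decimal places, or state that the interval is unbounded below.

left endpoint -6.0000.

Set f=λy, z=hλ:
  y_{n+1} = y_n + z·[2/3·y_n + 1/3·y_{n+1}] ⇒ (1 − 1/3z)y_{n+1} = (1 + 2/3z)y_n
  R(z) = (1 + 2/3z)/(1 − 1/3z).

Find x<0 with |R(x)|<1.
x=-1.27: |R|=0.1077
R=−1: 1+2/3x = −1+1/3x ⇒ -1/3x=2 ⇒ x=2/(-1/3)=-6.0000
Confirm numerically:
  x=-5.907: |R|=0.98956 <1
  x=-4.774: |R|=0.84229 <1
  x=-3.683: |R|=0.65330 <1
  x=-6.397: |R|=1.04225 >1
  x=-6.304: |R|=1.03267 >1
  x=-6.038: |R|=1.00420 >1
Stable set (-6.0000, 0).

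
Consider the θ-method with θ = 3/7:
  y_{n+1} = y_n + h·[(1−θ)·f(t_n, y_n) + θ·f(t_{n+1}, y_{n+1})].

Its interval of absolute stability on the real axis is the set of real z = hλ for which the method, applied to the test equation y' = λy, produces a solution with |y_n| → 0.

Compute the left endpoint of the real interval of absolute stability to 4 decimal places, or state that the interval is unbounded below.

z* = -14.0000.

Set f=λy, z=hλ:
  y_{n+1} = y_n + z·[4/7·y_n + 3/7·y_{n+1}] ⇒ (1 − 3/7z)y_{n+1} = (1 + 4/7z)y_n
  R(z) = (1 + 4/7z)/(1 − 3/7z).

Find x<0 with |R(x)|<1.
x=-0.51: |R|=0.5815
R=−1: 1+4/7x = −1+3/7x ⇒ -1/7x=2 ⇒ x=2/(-1/7)=-14.0000
Confirm numerically:
  x=-13.843: |R|=0.99676 <1
  x=-7.548: |R|=0.78235 <1
  x=-7.464: |R|=0.77763 <1
  x=-14.463: |R|=1.00919 >1
  x=-14.034: |R|=1.00069 >1
Stable set (-14.0000, 0).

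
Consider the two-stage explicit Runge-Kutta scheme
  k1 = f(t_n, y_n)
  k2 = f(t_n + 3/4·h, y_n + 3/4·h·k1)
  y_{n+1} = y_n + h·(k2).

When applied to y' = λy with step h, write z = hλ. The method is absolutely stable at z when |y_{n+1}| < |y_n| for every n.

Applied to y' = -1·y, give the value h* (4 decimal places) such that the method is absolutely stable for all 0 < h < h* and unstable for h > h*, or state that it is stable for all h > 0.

Set f=λy, z=hλ:
  k1=λy_n ⇒ h·k1=z·y_n;  k2=λ(1+3/4z)y_n ⇒ h·k2=z(1+3/4z)y_n
  y_{n+1}/y_n = 1 + z(1+3/4z) = 1 + z + 3/4z²
  Hence R(z) = 1 + z + 3/4z².

Boundary: |R(x)|=1, x<0.
x=-0.55: |R|=0.6769
R=1: x+3/4x²=0 ⇒ x=−4/3=-1.3333; min R=1−1/(4·3/4)=0.6667>−1
Confirm numerically:
  x=-1.157: |R|=0.84699 <1
  x=-0.759: |R|=0.67306 <1
  x=-0.640: |R|=0.66720 <1
  x=-0.586: |R|=0.67155 <1
  x=-1.899: |R|=1.80565 >1
  x=-1.614: |R|=1.33975 >1
Stable set (-1.3333, 0).

(-1.3333,0); λ=-1 ⇒ h* = (4/3)/1 = 1.3333.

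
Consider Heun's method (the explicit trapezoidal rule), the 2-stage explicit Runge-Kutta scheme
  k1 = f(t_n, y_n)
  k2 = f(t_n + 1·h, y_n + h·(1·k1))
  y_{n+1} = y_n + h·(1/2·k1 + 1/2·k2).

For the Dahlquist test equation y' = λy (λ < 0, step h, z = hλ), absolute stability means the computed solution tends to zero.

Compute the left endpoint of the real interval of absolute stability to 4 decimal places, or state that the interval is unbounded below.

Test eqn y'=λy, z=hλ:
  order 2, 2-stage ⇒ R(z)=1+z+z^2/2
  (e.g. R(-0.61)=0.57605, |R|=0.57605)

Boundary: |R(x)|=1, x<0.
x=-0.61: |R|=0.5760
|R(-1.96)|=0.9608 |R(-1.87)|=0.8785 |R(-0.78)|=0.5242
Bisect:
  x_lo=-2.7525 |R|=2.0356  x_hi=-0.1691 |R|=0.8452
  mid=-1.46082 |R|=0.60618 →hi
  mid=-2.10667 |R|=1.11235 →lo
  mid=-1.78374 |R|=0.80713 →hi
  mid=-1.94520 |R|=0.94670 →hi
  mid=-2.02593 |R|=1.02627 →lo
  mid=-1.98557 |R|=0.98567 →hi
  mid=-2.00575 |R|=1.00577 →lo
  mid=-1.99566 |R|=0.99567 →hi
  mid=-2.00071 |R|=1.00071 →lo
  ...
  [-2.00008,-1.99992] ⇒ x*=-2.0000
Stable set (-2.0000, 0).

z* = -2.0000.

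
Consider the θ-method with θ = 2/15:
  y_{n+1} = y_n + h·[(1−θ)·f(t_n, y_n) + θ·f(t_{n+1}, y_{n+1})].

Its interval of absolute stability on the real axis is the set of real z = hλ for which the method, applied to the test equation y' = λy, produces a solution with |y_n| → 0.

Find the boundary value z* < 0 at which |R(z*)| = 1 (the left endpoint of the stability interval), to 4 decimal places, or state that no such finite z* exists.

Test eqn y'=λy, z=hλ:
  y_{n+1} = y_n + z·[13/15·y_n + 2/15·y_{n+1}] ⇒ (1 − 2/15z)y_{n+1} = (1 + 13/15z)y_n
  ⇒ R(z) = (1 + 13/15z)/(1 − 2/15z).

Need |R(x)|<1, x<0.
x=-0.8: |R|=0.2771
R=−1: 1+13/15x = −1+2/15x ⇒ -11/15x=2 ⇒ x=2/(-11/15)=-2.7273
Confirm numerically:
  x=-2.409: |R|=0.82334 <1
  x=-1.681: |R|=0.37322 <1
  x=-1.672: |R|=0.36720 <1
  x=-3.270: |R|=1.27716 >1
  x=-3.059: |R|=1.17279 >1
Interval (-2.7273, 0).

z* = -2.7273.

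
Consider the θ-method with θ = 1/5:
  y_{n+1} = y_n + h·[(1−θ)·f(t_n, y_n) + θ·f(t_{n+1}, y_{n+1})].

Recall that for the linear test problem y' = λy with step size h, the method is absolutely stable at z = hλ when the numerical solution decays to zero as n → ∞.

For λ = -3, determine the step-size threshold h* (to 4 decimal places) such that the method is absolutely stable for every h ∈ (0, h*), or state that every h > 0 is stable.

On y'=λy, z=hλ:
  y_{n+1} = y_n + z·[4/5·y_n + 1/5·y_{n+1}] ⇒ (1 − 1/5z)y_{n+1} = (1 + 4/5z)y_n
  Hence R(z) = (1 + 4/5z)/(1 − 1/5z).

Need |R(x)|<1, x<0.
x=-0.55: |R|=0.5045
R=−1: 1+4/5x = −1+1/5x ⇒ -3/5x=2 ⇒ x=2/(-3/5)=-3.3333
Confirm numerically:
  x=-3.282: |R|=0.98141 <1
  x=-3.006: |R|=0.87734 <1
  x=-2.696: |R|=0.75156 <1
  x=-3.657: |R|=1.11216 >1
  x=-3.588: |R|=1.08896 >1
  x=-3.576: |R|=1.08489 >1
Stable set (-3.3333, 0).

(-3.3333,0); λ=-3 ⇒ h* = (10/3)/3 = 1.1111.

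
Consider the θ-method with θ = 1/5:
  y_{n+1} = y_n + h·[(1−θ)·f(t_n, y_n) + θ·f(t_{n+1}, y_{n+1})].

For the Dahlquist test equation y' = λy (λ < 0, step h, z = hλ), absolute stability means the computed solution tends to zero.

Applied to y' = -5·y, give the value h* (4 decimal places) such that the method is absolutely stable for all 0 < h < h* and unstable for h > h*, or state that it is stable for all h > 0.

Test eqn y'=λy, z=hλ:
  y_{n+1} = y_n + z·[4/5·y_n + 1/5·y_{n+1}] ⇒ (1 − 1/5z)y_{n+1} = (1 + 4/5z)y_n
  Hence R(z) = (1 + 4/5z)/(1 − 1/5z).

Boundary: |R(x)|=1, x<0.
x=-1.06: |R|=0.1254
R=−1: 1+4/5x = −1+1/5x ⇒ -3/5x=2 ⇒ x=2/(-3/5)=-3.3333
Confirm numerically:
  x=-3.204: |R|=0.95271 <1
  x=-2.330: |R|=0.58936 <1
  x=-1.632: |R|=0.23040 <1
  x=-3.448: |R|=1.04072 >1
  x=-3.385: |R|=1.01849 >1
Stable set (-3.3333, 0).

(-3.3333,0); λ=-5 ⇒ h* = (10/3)/5 = 0.6667.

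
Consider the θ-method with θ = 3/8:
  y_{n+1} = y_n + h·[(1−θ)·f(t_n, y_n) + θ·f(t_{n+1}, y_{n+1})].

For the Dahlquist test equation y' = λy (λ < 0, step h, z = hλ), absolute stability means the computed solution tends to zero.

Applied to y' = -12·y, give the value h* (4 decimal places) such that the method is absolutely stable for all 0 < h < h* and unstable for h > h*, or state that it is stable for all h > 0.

(-8.0000,0); λ=-12 ⇒ h* = (8)/12 = 0.6667.

With y'=λy (z=hλ):
  y_{n+1} = y_n + z·[5/8·y_n + 3/8·y_{n+1}] ⇒ (1 − 3/8z)y_{n+1} = (1 + 5/8z)y_n
  Hence R(z) = (1 + 5/8z)/(1 − 3/8z).

Need |R(x)|<1, x<0.
x=-0.68: |R|=0.4582
R=−1: 1+5/8x = −1+3/8x ⇒ -1/4x=2 ⇒ x=2/(-1/4)=-8.0000
Confirm numerically:
  x=-7.823: |R|=0.98875 <1
  x=-6.975: |R|=0.92913 <1
  x=-6.890: |R|=0.92257 <1
  x=-8.593: |R|=1.03511 >1
  x=-8.471: |R|=1.02819 >1
  x=-8.374: |R|=1.02258 >1
Interval (-8.0000, 0).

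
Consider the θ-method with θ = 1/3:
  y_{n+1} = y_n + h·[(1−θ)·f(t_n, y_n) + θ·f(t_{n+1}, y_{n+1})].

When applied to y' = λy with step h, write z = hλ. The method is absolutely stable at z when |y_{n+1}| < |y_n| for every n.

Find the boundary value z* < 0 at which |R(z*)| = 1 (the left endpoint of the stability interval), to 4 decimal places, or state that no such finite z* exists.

Test eqn y'=λy, z=hλ:
  y_{n+1} = y_n + z·[2/3·y_n + 1/3·y_{n+1}] ⇒ (1 − 1/3z)y_{n+1} = (1 + 2/3z)y_n
  so R(z) = (1 + 2/3z)/(1 − 1/3z).

Need |R(x)|<1, x<0.
x=-0.41: |R|=0.6393
R=−1: 1+2/3x = −1+1/3x ⇒ -1/3x=2 ⇒ x=2/(-1/3)=-6.0000
Confirm numerically:
  x=-4.349: |R|=0.77534 <1
  x=-3.900: |R|=0.69565 <1
  x=-3.231: |R|=0.55561 <1
  x=-3.037: |R|=0.50919 <1
  x=-6.290: |R|=1.03122 >1
  x=-6.047: |R|=1.00520 >1
  x=-6.039: |R|=1.00431 >1
So |R|<1 on (-6.0000, 0).

left endpoint -6.0000.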